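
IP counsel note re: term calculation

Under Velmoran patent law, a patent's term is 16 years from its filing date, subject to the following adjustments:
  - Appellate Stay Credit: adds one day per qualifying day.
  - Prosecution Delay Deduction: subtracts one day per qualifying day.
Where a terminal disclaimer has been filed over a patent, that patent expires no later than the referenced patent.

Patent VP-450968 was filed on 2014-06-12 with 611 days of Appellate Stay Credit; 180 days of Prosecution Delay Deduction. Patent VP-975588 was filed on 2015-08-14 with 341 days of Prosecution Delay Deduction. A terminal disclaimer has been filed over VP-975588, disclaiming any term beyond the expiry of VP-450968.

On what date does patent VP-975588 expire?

Natural term of VP-975588:
  Base: filing + 16 years → 14 August 2031.
  Prosecution Delay Deduction: −341 days → 7 September 2030.
Expiry of referenced patent VP-450968:
  Base: filing + 16 years → 12 June 2030.
  Appellate Stay Credit: +611 days → 13 February 2032.
  Prosecution Delay Deduction: −180 days → 17 August 2031.
Terminal disclaimer: VP-975588 expires on the earlier of 7 September 2030 and 17 August 2031.

2030-09-07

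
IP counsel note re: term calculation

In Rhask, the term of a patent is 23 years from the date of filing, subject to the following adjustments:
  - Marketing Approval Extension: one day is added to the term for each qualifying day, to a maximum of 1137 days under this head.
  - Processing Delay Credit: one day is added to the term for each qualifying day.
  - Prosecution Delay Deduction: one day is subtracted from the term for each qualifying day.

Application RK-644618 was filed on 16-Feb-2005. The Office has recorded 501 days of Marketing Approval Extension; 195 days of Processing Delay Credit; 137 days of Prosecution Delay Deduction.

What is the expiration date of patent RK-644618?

August 28, 2029

Base term: filing date + 23 years → 16 February 2028.
Marketing Approval Extension: 501 days (within the 1137-day cap) → +501 days → 1 July 2029.
Processing Delay Credit: +195 days → 12 January 2030.
Prosecution Delay Deduction: −137 days → 28 August 2029.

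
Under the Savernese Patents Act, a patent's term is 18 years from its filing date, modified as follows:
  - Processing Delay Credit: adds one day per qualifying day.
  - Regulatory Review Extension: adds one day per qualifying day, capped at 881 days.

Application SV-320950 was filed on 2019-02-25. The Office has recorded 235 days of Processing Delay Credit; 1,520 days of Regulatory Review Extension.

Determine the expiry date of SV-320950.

Base term: filing date + 18 years → 25 February 2037.
Processing Delay Credit: +235 days → 18 October 2037.
Regulatory Review Extension: 1520 days claimed exceeds the 881-day cap, so +881 days → 17 March 2040.

March 17, 2040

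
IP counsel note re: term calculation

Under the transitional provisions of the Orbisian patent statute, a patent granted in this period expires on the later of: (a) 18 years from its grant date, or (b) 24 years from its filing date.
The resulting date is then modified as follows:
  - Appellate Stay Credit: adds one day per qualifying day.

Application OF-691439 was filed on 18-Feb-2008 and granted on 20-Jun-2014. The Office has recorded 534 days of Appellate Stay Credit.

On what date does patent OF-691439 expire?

(a) grant + 18 years → 20 June 2032.
(b) filing + 24 years → 18 February 2032.
Later of the two: 20 June 2032.
Appellate Stay Credit: +534 days → 6 December 2033.

December 6, 2033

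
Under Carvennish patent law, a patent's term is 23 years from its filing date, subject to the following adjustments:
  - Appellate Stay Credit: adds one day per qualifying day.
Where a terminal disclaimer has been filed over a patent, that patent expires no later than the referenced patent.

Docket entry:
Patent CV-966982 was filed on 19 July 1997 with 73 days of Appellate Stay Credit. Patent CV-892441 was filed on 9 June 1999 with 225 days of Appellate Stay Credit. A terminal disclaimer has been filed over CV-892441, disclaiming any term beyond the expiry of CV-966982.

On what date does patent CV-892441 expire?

September 30, 2020

Natural term of CV-892441:
  Base: filing + 23 years → 9 June 2022.
  Appellate Stay Credit: +225 days → 20 January 2023.
Expiry of referenced patent CV-966982:
  Base: filing + 23 years → 19 July 2020.
  Appellate Stay Credit: +73 days → 30 September 2020.
Terminal disclaimer: CV-892441 expires on the earlier of 20 January 2023 and 30 September 2020.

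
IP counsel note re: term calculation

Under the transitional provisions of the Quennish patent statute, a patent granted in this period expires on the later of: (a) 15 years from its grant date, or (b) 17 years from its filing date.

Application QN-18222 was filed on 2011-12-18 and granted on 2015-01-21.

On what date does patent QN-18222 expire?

January 21, 2030

(a) grant + 15 years → 21 January 2030.
(b) filing + 17 years → 18 December 2028.
Later of the two: 21 January 2030.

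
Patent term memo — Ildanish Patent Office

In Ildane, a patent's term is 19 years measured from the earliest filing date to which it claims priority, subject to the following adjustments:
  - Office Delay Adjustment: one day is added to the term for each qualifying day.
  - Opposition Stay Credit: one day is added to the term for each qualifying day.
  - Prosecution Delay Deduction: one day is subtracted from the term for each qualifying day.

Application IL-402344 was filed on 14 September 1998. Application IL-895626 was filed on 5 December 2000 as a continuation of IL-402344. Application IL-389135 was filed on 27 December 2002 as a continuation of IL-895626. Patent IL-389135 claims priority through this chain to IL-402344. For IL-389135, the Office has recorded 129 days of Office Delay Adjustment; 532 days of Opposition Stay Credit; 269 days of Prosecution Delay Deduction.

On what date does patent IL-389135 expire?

October 11, 2018

Earliest priority filing: 14 September 1998.
Base term: 14 September 1998 + 19 years → 14 September 2017.
Office Delay Adjustment: +129 days → 21 January 2018.
Opposition Stay Credit: +532 days → 7 July 2019.
Prosecution Delay Deduction: −269 days → 11 October 2018.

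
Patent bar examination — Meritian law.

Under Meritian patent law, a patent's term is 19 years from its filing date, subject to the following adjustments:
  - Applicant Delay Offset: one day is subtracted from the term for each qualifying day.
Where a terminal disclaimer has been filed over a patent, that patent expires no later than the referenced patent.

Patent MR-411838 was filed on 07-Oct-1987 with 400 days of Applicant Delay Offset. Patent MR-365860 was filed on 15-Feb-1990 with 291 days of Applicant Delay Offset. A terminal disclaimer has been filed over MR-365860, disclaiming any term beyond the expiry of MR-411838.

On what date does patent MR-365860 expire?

Natural term of MR-365860:
  Base: filing + 19 years → 15 February 2009.
  Applicant Delay Offset: −291 days → 30 April 2008.
Expiry of referenced patent MR-411838:
  Base: filing + 19 years → 7 October 2006.
  Applicant Delay Offset: −400 days → 2 September 2005.
Terminal disclaimer: MR-365860 expires on the earlier of 30 April 2008 and 2 September 2005.

2005-09-02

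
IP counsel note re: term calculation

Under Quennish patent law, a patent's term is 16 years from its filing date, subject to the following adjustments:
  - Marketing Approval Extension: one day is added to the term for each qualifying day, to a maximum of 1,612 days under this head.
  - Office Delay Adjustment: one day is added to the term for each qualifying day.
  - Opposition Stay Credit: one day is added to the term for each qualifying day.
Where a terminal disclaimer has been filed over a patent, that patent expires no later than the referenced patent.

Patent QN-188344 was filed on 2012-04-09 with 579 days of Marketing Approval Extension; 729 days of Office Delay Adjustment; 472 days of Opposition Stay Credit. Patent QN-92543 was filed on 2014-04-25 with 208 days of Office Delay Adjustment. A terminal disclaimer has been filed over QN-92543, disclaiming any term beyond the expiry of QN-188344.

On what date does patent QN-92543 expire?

November 19, 2030

Natural term of QN-92543:
  Base: filing + 16 years → 25 April 2030.
  Office Delay Adjustment: +208 days → 19 November 2030.
Expiry of referenced patent QN-188344:
  Base: filing + 16 years → 9 April 2028.
  Marketing Approval Extension: 579 days (within the 1612-day cap) → +579 days → 9 November 2029.
  Office Delay Adjustment: +729 days → 8 November 2031.
  Opposition Stay Credit: +472 days → 22 February 2033.
Terminal disclaimer: QN-92543 expires on the earlier of 19 November 2030 and 22 February 2033.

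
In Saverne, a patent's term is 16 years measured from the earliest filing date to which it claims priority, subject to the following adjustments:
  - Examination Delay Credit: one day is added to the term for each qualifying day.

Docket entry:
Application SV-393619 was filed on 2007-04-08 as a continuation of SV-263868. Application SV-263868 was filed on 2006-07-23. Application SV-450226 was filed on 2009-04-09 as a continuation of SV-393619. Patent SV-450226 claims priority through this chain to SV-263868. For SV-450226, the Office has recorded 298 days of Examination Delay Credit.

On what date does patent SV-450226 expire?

May 17, 2023

Earliest priority filing: 23 July 2006.
Base term: 23 July 2006 + 16 years → 23 July 2022.
Examination Delay Credit: +298 days → 17 May 2023.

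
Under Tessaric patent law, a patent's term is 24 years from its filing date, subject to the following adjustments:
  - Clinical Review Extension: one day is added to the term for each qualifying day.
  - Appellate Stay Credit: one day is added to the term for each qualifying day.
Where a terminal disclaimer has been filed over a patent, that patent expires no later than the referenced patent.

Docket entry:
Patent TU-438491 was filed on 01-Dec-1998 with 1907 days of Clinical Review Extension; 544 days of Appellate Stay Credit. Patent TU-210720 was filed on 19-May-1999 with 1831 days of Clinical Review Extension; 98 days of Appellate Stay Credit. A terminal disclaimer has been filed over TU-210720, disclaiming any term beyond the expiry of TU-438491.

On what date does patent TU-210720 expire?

Natural term of TU-210720:
  Base: filing + 24 years → 19 May 2023.
  Clinical Review Extension: +1831 days → 23 May 2028.
  Appellate Stay Credit: +98 days → 29 August 2028.
Expiry of referenced patent TU-438491:
  Base: filing + 24 years → 1 December 2022.
  Clinical Review Extension: +1907 days → 20 February 2028.
  Appellate Stay Credit: +544 days → 17 August 2029.
Terminal disclaimer: TU-210720 expires on the earlier of 29 August 2028 and 17 August 2029.

August 29, 2028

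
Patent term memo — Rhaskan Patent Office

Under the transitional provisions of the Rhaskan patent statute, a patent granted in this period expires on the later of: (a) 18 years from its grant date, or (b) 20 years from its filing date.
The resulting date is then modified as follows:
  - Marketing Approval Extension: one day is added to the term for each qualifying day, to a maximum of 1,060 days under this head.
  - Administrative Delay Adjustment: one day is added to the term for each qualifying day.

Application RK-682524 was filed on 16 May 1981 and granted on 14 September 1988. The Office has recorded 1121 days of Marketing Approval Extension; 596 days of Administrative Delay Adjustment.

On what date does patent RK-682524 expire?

2011-03-28

(a) grant + 18 years → 14 September 2006.
(b) filing + 20 years → 16 May 2001.
Later of the two: 14 September 2006.
Marketing Approval Extension: 1121 days claimed exceeds the 1060-day cap, so +1060 days → 9 August 2009.
Administrative Delay Adjustment: +596 days → 28 March 2011.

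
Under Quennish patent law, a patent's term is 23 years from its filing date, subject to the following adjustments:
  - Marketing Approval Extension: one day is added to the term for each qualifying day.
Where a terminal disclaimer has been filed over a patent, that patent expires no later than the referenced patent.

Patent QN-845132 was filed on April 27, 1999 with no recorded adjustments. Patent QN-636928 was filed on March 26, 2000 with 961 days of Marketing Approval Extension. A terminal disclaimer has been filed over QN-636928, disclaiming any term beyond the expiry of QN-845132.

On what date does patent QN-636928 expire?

Natural term of QN-636928:
  Base: filing + 23 years → 26 March 2023.
  Marketing Approval Extension: +961 days → 11 November 2025.
Expiry of referenced patent QN-845132:
  Base: filing + 23 years → 27 April 2022.
Terminal disclaimer: QN-636928 expires on the earlier of 11 November 2025 and 27 April 2022.

April 27, 2022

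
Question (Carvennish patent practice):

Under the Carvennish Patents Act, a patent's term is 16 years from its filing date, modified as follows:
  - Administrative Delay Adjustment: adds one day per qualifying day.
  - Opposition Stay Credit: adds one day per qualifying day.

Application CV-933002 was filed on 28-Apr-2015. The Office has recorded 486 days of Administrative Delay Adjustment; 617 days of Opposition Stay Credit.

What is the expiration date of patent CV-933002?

May 5, 2034

Base term: filing date + 16 years → 28 April 2031.
Administrative Delay Adjustment: +486 days → 26 August 2032.
Opposition Stay Credit: +617 days → 5 May 2034.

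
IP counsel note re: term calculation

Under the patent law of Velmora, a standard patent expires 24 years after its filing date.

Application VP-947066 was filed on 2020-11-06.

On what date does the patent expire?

2044-11-06

Filing date + 24 years → 6 November 2044.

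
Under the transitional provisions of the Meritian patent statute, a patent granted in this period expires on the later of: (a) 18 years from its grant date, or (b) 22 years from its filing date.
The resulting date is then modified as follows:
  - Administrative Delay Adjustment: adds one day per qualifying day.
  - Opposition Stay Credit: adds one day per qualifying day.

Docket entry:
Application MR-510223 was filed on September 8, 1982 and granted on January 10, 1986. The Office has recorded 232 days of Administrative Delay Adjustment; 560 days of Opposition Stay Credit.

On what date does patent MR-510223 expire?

(a) grant + 18 years → 10 January 2004.
(b) filing + 22 years → 8 September 2004.
Later of the two: 8 September 2004.
Administrative Delay Adjustment: +232 days → 28 April 2005.
Opposition Stay Credit: +560 days → 9 November 2006.

November 9, 2006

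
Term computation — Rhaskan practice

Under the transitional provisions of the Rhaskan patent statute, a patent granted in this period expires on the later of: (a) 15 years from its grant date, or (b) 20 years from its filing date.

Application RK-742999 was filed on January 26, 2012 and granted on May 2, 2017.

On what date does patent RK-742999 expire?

May 2, 2032

(a) grant + 15 years → 2 May 2032.
(b) filing + 20 years → 26 January 2032.
Later of the two: 2 May 2032.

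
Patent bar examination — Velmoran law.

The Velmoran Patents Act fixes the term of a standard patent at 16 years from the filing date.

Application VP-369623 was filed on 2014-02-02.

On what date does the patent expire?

Filing date + 16 years → 2 February 2030.

2030-02-02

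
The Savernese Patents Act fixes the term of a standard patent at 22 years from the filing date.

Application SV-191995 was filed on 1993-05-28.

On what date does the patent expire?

Filing date + 22 years → 28 May 2015.

2015-05-28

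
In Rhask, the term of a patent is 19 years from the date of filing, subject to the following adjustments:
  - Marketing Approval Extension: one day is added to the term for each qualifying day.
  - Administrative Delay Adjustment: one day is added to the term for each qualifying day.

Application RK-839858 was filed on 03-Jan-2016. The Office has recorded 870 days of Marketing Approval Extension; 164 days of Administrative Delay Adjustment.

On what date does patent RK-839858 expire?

2037-11-02

Base term: filing date + 19 years → 3 January 2035.
Marketing Approval Extension: +870 days → 22 May 2037.
Administrative Delay Adjustment: +164 days → 2 November 2037.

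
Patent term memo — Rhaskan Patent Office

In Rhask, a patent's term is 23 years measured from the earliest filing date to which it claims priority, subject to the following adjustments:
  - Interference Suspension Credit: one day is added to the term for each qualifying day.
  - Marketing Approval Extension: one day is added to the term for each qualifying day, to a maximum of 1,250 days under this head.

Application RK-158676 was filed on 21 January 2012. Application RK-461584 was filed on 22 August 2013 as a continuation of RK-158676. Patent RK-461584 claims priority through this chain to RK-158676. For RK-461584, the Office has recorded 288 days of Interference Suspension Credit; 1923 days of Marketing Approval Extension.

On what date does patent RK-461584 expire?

2039-04-08

Earliest priority filing: 21 January 2012.
Base term: 21 January 2012 + 23 years → 21 January 2035.
Interference Suspension Credit: +288 days → 5 November 2035.
Marketing Approval Extension: 1923 days claimed exceeds the 1250-day cap, so +1250 days → 8 April 2039.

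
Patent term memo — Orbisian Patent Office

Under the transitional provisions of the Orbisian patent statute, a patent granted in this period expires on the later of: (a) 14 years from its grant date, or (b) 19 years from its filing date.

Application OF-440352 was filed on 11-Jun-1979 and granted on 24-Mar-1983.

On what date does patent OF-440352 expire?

(a) grant + 14 years → 24 March 1997.
(b) filing + 19 years → 11 June 1998.
Later of the two: 11 June 1998.

June 11, 1998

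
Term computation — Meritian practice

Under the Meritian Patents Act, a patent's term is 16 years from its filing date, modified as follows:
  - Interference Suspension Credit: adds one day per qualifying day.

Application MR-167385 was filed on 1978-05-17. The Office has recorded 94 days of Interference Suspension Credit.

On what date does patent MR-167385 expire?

Base term: filing date + 16 years → 17 May 1994.
Interference Suspension Credit: +94 days → 19 August 1994.

August 19, 1994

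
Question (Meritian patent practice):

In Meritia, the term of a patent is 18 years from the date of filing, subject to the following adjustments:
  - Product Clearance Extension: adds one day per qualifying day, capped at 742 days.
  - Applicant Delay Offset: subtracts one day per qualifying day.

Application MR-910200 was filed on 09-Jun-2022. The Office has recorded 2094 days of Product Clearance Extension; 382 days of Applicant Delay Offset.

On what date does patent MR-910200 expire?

June 4, 2041

Base term: filing date + 18 years → 9 June 2040.
Product Clearance Extension: 2094 days claimed exceeds the 742-day cap, so +742 days → 21 June 2042.
Applicant Delay Offset: −382 days → 4 June 2041.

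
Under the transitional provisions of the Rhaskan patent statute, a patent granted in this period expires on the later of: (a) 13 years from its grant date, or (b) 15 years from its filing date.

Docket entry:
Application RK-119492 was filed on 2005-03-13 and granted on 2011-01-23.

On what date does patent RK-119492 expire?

2024-01-23

(a) grant + 13 years → 23 January 2024.
(b) filing + 15 years → 13 March 2020.
Later of the two: 23 January 2024.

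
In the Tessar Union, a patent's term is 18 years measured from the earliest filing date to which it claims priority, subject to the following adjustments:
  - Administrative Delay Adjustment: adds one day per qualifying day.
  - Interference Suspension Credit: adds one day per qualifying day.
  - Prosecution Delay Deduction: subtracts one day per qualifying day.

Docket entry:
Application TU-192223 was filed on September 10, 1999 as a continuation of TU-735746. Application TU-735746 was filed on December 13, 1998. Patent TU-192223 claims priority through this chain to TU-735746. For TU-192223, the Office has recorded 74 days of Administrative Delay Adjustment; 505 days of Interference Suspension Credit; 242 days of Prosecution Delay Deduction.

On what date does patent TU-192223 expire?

2017-11-15

Earliest priority filing: 13 December 1998.
Base term: 13 December 1998 + 18 years → 13 December 2016.
Administrative Delay Adjustment: +74 days → 25 February 2017.
Interference Suspension Credit: +505 days → 15 July 2018.
Prosecution Delay Deduction: −242 days → 15 November 2017.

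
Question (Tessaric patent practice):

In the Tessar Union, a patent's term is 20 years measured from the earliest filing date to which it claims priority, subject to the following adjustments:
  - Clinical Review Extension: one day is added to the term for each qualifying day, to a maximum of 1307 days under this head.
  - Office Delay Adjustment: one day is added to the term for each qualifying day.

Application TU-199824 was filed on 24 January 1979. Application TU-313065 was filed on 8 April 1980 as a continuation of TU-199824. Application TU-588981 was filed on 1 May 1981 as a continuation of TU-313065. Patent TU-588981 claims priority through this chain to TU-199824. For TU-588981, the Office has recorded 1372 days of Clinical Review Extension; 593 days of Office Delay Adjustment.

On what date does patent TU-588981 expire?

Earliest priority filing: 24 January 1979.
Base term: 24 January 1979 + 20 years → 24 January 1999.
Clinical Review Extension: 1372 days claimed exceeds the 1307-day cap, so +1307 days → 23 August 2002.
Office Delay Adjustment: +593 days → 7 April 2004.

2004-04-07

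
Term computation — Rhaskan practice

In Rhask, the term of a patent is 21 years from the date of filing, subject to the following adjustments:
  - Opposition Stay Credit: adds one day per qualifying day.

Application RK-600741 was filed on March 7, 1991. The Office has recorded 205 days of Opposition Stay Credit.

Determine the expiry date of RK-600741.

2012-09-28

Base term: filing date + 21 years → 7 March 2012.
Opposition Stay Credit: +205 days → 28 September 2012.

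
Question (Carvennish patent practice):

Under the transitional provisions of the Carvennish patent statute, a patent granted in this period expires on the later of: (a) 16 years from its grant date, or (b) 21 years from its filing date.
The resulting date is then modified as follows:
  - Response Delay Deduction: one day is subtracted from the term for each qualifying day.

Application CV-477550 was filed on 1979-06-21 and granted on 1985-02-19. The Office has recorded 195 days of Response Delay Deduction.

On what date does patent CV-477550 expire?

(a) grant + 16 years → 19 February 2001.
(b) filing + 21 years → 21 June 2000.
Later of the two: 19 February 2001.
Response Delay Deduction: −195 days → 8 August 2000.

2000-08-08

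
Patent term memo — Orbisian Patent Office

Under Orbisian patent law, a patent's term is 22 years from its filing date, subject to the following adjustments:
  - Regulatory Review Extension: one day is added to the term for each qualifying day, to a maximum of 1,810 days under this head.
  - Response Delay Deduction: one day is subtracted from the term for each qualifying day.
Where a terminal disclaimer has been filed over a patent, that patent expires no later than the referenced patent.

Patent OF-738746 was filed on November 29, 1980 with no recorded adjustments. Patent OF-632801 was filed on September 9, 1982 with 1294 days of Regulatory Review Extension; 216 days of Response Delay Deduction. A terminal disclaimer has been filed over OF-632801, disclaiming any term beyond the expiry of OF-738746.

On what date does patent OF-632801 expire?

November 29, 2002

Natural term of OF-632801:
  Base: filing + 22 years → 9 September 2004.
  Regulatory Review Extension: 1294 days (within the 1810-day cap) → +1294 days → 26 March 2008.
  Response Delay Deduction: −216 days → 23 August 2007.
Expiry of referenced patent OF-738746:
  Base: filing + 22 years → 29 November 2002.
Terminal disclaimer: OF-632801 expires on the earlier of 23 August 2007 and 29 November 2002.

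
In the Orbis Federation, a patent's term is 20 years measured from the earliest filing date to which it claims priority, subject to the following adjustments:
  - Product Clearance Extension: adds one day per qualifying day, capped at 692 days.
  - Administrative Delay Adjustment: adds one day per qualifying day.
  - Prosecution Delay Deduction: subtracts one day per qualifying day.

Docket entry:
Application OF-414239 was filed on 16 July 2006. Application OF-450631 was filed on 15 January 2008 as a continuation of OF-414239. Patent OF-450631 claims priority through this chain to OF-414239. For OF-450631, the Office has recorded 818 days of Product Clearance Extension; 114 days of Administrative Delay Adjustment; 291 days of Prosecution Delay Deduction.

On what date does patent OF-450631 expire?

December 13, 2027

Earliest priority filing: 16 July 2006.
Base term: 16 July 2006 + 20 years → 16 July 2026.
Product Clearance Extension: 818 days claimed exceeds the 692-day cap, so +692 days → 7 June 2028.
Administrative Delay Adjustment: +114 days → 29 September 2028.
Prosecution Delay Deduction: −291 days → 13 December 2027.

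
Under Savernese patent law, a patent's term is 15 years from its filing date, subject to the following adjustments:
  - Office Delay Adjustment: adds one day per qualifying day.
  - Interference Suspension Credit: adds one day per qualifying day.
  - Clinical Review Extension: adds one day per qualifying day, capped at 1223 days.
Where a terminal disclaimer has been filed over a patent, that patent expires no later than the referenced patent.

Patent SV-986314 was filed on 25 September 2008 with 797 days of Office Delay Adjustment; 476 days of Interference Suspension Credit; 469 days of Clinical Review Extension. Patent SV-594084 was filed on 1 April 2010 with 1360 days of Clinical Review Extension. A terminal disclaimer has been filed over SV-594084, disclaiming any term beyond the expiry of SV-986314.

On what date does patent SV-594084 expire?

July 2, 2028

Natural term of SV-594084:
  Base: filing + 15 years → 1 April 2025.
  Clinical Review Extension: 1360 days claimed exceeds the 1223-day cap, so +1223 days → 6 August 2028.
Expiry of referenced patent SV-986314:
  Base: filing + 15 years → 25 September 2023.
  Office Delay Adjustment: +797 days → 30 November 2025.
  Interference Suspension Credit: +476 days → 21 March 2027.
  Clinical Review Extension: 469 days (within the 1223-day cap) → +469 days → 2 July 2028.
Terminal disclaimer: SV-594084 expires on the earlier of 6 August 2028 and 2 July 2028.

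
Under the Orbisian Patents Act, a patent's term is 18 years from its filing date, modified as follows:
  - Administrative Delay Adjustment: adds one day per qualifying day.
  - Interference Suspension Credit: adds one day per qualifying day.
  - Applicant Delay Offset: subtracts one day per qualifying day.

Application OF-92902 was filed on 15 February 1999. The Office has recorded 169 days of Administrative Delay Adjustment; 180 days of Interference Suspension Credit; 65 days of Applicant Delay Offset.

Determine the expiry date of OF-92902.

Base term: filing date + 18 years → 15 February 2017.
Administrative Delay Adjustment: +169 days → 3 August 2017.
Interference Suspension Credit: +180 days → 30 January 2018.
Applicant Delay Offset: −65 days → 26 November 2017.

November 26, 2017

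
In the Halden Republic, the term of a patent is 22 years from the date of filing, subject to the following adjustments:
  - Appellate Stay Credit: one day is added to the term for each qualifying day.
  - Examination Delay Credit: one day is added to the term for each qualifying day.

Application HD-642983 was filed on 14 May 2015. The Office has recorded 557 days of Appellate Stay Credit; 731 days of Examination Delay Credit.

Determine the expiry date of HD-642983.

Base term: filing date + 22 years → 14 May 2037.
Appellate Stay Credit: +557 days → 22 November 2038.
Examination Delay Credit: +731 days → 22 November 2040.

November 22, 2040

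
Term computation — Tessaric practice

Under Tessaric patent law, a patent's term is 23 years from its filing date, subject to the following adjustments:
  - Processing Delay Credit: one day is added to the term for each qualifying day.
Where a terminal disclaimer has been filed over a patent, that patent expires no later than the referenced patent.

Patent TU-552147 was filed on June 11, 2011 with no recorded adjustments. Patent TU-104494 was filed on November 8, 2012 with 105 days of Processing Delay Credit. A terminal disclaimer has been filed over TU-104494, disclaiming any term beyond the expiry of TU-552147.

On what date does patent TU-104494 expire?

Natural term of TU-104494:
  Base: filing + 23 years → 8 November 2035.
  Processing Delay Credit: +105 days → 21 February 2036.
Expiry of referenced patent TU-552147:
  Base: filing + 23 years → 11 June 2034.
Terminal disclaimer: TU-104494 expires on the earlier of 21 February 2036 and 11 June 2034.

June 11, 2034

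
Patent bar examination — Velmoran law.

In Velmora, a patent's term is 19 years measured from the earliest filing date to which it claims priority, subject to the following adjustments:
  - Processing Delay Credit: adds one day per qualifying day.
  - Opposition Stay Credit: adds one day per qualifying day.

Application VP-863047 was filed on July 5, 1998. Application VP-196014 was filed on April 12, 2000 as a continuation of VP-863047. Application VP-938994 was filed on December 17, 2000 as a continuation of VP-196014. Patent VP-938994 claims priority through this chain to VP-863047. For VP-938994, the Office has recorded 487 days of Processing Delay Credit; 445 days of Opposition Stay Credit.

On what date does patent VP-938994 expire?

Earliest priority filing: 5 July 1998.
Base term: 5 July 1998 + 19 years → 5 July 2017.
Processing Delay Credit: +487 days → 4 November 2018.
Opposition Stay Credit: +445 days → 23 January 2020.

January 23, 2020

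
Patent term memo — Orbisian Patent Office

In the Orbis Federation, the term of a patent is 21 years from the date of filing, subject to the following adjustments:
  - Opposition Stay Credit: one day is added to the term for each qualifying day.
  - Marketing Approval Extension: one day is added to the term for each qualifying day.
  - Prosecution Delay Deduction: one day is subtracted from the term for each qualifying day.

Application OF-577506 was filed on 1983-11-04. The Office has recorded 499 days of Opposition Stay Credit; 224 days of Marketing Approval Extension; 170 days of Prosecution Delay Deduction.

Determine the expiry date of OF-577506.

Base term: filing date + 21 years → 4 November 2004.
Opposition Stay Credit: +499 days → 18 March 2006.
Marketing Approval Extension: +224 days → 28 October 2006.
Prosecution Delay Deduction: −170 days → 11 May 2006.

May 11, 2006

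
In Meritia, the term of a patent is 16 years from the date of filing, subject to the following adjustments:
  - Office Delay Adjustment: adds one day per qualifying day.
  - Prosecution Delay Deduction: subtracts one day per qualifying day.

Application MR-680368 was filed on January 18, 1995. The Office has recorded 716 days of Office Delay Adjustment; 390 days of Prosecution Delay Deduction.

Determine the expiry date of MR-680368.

Base term: filing date + 16 years → 18 January 2011.
Office Delay Adjustment: +716 days → 3 January 2013.
Prosecution Delay Deduction: −390 days → 10 December 2011.

December 10, 2011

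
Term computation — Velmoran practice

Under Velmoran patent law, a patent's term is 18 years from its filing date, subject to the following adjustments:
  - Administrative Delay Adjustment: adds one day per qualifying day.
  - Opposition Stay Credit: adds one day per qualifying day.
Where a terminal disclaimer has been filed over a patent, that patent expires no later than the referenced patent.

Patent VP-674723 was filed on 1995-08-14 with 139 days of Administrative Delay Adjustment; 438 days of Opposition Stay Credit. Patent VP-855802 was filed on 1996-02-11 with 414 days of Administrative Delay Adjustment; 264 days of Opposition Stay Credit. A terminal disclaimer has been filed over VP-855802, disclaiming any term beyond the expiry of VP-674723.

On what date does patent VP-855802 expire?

March 14, 2015

Natural term of VP-855802:
  Base: filing + 18 years → 11 February 2014.
  Administrative Delay Adjustment: +414 days → 1 April 2015.
  Opposition Stay Credit: +264 days → 21 December 2015.
Expiry of referenced patent VP-674723:
  Base: filing + 18 years → 14 August 2013.
  Administrative Delay Adjustment: +139 days → 31 December 2013.
  Opposition Stay Credit: +438 days → 14 March 2015.
Terminal disclaimer: VP-855802 expires on the earlier of 21 December 2015 and 14 March 2015.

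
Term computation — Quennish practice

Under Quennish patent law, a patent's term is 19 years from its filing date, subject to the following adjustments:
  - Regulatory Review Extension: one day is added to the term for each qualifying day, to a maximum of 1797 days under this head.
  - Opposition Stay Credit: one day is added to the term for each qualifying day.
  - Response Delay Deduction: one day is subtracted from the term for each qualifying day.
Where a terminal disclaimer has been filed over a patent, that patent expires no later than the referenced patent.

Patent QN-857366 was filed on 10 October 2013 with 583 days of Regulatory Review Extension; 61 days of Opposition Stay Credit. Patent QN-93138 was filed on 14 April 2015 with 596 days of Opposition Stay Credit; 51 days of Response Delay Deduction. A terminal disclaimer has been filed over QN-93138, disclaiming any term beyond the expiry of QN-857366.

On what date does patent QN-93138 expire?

July 16, 2034

Natural term of QN-93138:
  Base: filing + 19 years → 14 April 2034.
  Opposition Stay Credit: +596 days → 1 December 2035.
  Response Delay Deduction: −51 days → 11 October 2035.
Expiry of referenced patent QN-857366:
  Base: filing + 19 years → 10 October 2032.
  Regulatory Review Extension: 583 days (within the 1797-day cap) → +583 days → 16 May 2034.
  Opposition Stay Credit: +61 days → 16 July 2034.
Terminal disclaimer: QN-93138 expires on the earlier of 11 October 2035 and 16 July 2034.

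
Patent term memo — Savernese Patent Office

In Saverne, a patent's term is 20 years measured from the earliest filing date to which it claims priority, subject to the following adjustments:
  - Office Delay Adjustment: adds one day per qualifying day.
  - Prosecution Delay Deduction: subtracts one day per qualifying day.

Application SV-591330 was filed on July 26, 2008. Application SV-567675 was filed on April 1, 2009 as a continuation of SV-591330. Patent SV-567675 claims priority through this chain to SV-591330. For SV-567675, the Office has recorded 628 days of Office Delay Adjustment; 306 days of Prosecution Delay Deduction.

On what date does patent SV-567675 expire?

2029-06-13

Earliest priority filing: 26 July 2008.
Base term: 26 July 2008 + 20 years → 26 July 2028.
Office Delay Adjustment: +628 days → 15 April 2030.
Prosecution Delay Deduction: −306 days → 13 June 2029.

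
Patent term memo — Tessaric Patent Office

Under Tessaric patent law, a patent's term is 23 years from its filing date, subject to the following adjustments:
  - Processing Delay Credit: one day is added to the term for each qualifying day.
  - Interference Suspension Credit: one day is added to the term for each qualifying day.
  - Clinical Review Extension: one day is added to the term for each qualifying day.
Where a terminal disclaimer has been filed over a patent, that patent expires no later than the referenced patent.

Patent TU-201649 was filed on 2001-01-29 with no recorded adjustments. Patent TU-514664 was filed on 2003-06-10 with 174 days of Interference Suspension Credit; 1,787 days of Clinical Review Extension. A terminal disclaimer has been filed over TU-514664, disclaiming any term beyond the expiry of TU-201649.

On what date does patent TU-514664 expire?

2024-01-29

Natural term of TU-514664:
  Base: filing + 23 years → 10 June 2026.
  Interference Suspension Credit: +174 days → 1 December 2026.
  Clinical Review Extension: +1787 days → 23 October 2031.
Expiry of referenced patent TU-201649:
  Base: filing + 23 years → 29 January 2024.
Terminal disclaimer: TU-514664 expires on the earlier of 23 October 2031 and 29 January 2024.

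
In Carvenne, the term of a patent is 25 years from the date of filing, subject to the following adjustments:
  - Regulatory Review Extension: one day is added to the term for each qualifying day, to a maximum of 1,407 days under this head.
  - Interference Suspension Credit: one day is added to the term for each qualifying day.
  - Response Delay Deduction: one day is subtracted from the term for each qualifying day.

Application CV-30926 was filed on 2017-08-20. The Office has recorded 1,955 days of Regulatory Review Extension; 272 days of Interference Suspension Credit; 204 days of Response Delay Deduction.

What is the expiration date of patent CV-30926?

September 3, 2046

Base term: filing date + 25 years → 20 August 2042.
Regulatory Review Extension: 1955 days claimed exceeds the 1407-day cap, so +1407 days → 27 June 2046.
Interference Suspension Credit: +272 days → 26 March 2047.
Response Delay Deduction: −204 days → 3 September 2046.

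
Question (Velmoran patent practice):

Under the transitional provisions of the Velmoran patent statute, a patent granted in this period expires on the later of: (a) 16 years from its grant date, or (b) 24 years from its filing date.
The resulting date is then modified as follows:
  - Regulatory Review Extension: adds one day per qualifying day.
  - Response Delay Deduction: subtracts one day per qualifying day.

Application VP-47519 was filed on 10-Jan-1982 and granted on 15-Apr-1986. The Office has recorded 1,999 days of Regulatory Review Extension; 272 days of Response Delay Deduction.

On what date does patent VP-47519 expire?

(a) grant + 16 years → 15 April 2002.
(b) filing + 24 years → 10 January 2006.
Later of the two: 10 January 2006.
Regulatory Review Extension: +1999 days → 2 July 2011.
Response Delay Deduction: −272 days → 3 October 2010.

2010-10-03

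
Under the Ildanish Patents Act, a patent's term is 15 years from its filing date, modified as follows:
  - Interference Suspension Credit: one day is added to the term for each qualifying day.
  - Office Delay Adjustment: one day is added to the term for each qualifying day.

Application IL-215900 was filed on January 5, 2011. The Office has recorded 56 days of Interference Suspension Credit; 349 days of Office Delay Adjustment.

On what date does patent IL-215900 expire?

2027-02-14

Base term: filing date + 15 years → 5 January 2026.
Interference Suspension Credit: +56 days → 2 March 2026.
Office Delay Adjustment: +349 days → 14 February 2027.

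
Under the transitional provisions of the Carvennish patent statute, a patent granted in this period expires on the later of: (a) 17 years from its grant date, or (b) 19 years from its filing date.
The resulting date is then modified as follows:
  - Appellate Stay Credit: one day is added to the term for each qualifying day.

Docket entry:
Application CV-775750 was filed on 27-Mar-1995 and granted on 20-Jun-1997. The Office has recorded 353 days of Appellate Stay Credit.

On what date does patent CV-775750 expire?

(a) grant + 17 years → 20 June 2014.
(b) filing + 19 years → 27 March 2014.
Later of the two: 20 June 2014.
Appellate Stay Credit: +353 days → 8 June 2015.

June 8, 2015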